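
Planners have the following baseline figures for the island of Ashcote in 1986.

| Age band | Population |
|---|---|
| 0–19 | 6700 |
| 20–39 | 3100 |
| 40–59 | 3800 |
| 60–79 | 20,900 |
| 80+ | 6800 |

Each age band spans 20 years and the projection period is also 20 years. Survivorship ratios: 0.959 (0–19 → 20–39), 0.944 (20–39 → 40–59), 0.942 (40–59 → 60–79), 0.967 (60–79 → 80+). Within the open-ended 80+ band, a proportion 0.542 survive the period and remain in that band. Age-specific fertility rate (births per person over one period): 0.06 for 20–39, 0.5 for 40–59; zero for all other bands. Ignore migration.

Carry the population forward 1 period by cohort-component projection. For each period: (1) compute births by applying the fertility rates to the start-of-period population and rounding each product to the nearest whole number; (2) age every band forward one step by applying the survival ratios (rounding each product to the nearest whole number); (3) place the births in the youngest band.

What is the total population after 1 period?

38913

Period 1:
Births: 3100 × 0.06 = 186 ; 3800 × 0.5 = 1900 → total 2086
20–39: 6700 × 0.959 = 6425
40–59: 3100 × 0.944 = 2926
60–79: 3800 × 0.942 = 3580
80+: 20900 × 0.967 + 6800 × 0.542 = 20210 + 3686 = 23896
End of period: [2086, 6425, 2926, 3580, 23896]
Total after period 1: 2086 + 6425 + 2926 + 3580 + 23896 = 38913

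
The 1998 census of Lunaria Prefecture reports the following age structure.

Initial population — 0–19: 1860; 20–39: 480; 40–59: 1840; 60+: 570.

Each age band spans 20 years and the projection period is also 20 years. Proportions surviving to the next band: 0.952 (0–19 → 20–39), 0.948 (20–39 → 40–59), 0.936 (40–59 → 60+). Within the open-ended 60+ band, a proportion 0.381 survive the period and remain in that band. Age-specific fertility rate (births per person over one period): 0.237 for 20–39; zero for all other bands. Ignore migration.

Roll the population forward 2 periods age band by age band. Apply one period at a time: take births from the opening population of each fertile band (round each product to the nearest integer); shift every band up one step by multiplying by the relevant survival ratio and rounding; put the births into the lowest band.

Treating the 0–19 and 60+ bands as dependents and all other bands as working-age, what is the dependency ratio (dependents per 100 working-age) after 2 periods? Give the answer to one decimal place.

Numbering the groups 1..4 from youngest to oldest:
After projecting period 1:
Births: 480 × 0.237 = 114
Group 2: 1860 × 0.952 = 1771
Group 3: 480 × 0.948 = 455
Group 4: 1840 × 0.936 + 570 × 0.381 = 1722 + 217 = 1939
Population now: 0–19=114, 20–39=1771, 40–59=455, 60+=1939
After projecting period 2:
Births: 1771 × 0.237 = 420
Group 2: 114 × 0.952 = 109
Group 3: 1771 × 0.948 = 1679
Group 4: 455 × 0.936 + 1939 × 0.381 = 426 + 739 = 1165
Population now: 0–19=420, 20–39=109, 40–59=1679, 60+=1165
Dependents (band 0–19 + band 60+) = 420 + 1165 = 1585; working-age = 1788; ratio = 1585/1788 × 100 = 88.6

88.6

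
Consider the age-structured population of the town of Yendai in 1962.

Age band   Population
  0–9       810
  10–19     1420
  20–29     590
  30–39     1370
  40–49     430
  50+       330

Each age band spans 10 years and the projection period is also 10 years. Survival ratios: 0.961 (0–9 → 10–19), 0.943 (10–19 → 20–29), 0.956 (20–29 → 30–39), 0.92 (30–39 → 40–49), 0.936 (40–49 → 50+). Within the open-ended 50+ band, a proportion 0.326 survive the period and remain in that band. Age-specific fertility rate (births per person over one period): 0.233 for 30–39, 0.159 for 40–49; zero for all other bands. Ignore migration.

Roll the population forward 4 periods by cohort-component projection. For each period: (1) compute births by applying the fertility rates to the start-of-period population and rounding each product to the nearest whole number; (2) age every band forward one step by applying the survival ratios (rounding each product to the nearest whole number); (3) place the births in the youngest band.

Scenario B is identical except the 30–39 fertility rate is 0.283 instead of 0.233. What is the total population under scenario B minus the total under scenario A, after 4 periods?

After projecting period 1:
Births: 1370 × 0.233 = 319, 430 × 0.159 = 68 → 387
10–19: 810 × 0.961 = 778
20–29: 1420 × 0.943 = 1339
30–39: 590 × 0.956 = 564
40–49: 1370 × 0.92 = 1260
50+: 430 × 0.936 + 330 × 0.326 = 402 + 108 = 510
Population now: 0–9=387, 10–19=778, 20–29=1339, 30–39=564, 40–49=1260, 50+=510
After projecting period 2:
Births: 564 × 0.233 = 131, 1260 × 0.159 = 200 → 331
10–19: 387 × 0.961 = 372
20–29: 778 × 0.943 = 734
30–39: 1339 × 0.956 = 1280
40–49: 564 × 0.92 = 519
50+: 1260 × 0.936 + 510 × 0.326 = 1179 + 166 = 1345
Population now: 0–9=331, 10–19=372, 20–29=734, 30–39=1280, 40–49=519, 50+=1345
After projecting period 3:
Births: 1280 × 0.233 = 298, 519 × 0.159 = 83 → 381
10–19: 331 × 0.961 = 318
20–29: 372 × 0.943 = 351
30–39: 734 × 0.956 = 702
40–49: 1280 × 0.92 = 1178
50+: 519 × 0.936 + 1345 × 0.326 = 486 + 438 = 924
Population now: 0–9=381, 10–19=318, 20–29=351, 30–39=702, 40–49=1178, 50+=924
After projecting period 4:
Births: 702 × 0.233 = 164, 1178 × 0.159 = 187 → 351
10–19: 381 × 0.961 = 366
20–29: 318 × 0.943 = 300
30–39: 351 × 0.956 = 336
40–49: 702 × 0.92 = 646
50+: 1178 × 0.936 + 924 × 0.326 = 1103 + 301 = 1404
Population now: 0–9=351, 10–19=366, 20–29=300, 30–39=336, 40–49=646, 50+=1404
Scenario A total after 4 periods: 3403
Scenario B projection —
After projecting period 1:
Births: 1370 × 0.283 = 388, 430 × 0.159 = 68 → 456
10–19: 810 × 0.961 = 778
20–29: 1420 × 0.943 = 1339
30–39: 590 × 0.956 = 564
40–49: 1370 × 0.92 = 1260
50+: 430 × 0.936 + 330 × 0.326 = 402 + 108 = 510
Population now: 0–9=456, 10–19=778, 20–29=1339, 30–39=564, 40–49=1260, 50+=510
After projecting period 2:
Births: 564 × 0.283 = 160, 1260 × 0.159 = 200 → 360
10–19: 456 × 0.961 = 438
20–29: 778 × 0.943 = 734
30–39: 1339 × 0.956 = 1280
40–49: 564 × 0.92 = 519
50+: 1260 × 0.936 + 510 × 0.326 = 1179 + 166 = 1345
Population now: 0–9=360, 10–19=438, 20–29=734, 30–39=1280, 40–49=519, 50+=1345
After projecting period 3:
Births: 1280 × 0.283 = 362, 519 × 0.159 = 83 → 445
10–19: 360 × 0.961 = 346
20–29: 438 × 0.943 = 413
30–39: 734 × 0.956 = 702
40–49: 1280 × 0.92 = 1178
50+: 519 × 0.936 + 1345 × 0.326 = 486 + 438 = 924
Population now: 0–9=445, 10–19=346, 20–29=413, 30–39=702, 40–49=1178, 50+=924
After projecting period 4:
Births: 702 × 0.283 = 199, 1178 × 0.159 = 187 → 386
10–19: 445 × 0.961 = 428
20–29: 346 × 0.943 = 326
30–39: 413 × 0.956 = 395
40–49: 702 × 0.92 = 646
50+: 1178 × 0.936 + 924 × 0.326 = 1103 + 301 = 1404
Population now: 0–9=386, 10–19=428, 20–29=326, 30–39=395, 40–49=646, 50+=1404
Scenario B total after 4 periods: 3585
Difference B − A = 3585 − 3403 = 182

182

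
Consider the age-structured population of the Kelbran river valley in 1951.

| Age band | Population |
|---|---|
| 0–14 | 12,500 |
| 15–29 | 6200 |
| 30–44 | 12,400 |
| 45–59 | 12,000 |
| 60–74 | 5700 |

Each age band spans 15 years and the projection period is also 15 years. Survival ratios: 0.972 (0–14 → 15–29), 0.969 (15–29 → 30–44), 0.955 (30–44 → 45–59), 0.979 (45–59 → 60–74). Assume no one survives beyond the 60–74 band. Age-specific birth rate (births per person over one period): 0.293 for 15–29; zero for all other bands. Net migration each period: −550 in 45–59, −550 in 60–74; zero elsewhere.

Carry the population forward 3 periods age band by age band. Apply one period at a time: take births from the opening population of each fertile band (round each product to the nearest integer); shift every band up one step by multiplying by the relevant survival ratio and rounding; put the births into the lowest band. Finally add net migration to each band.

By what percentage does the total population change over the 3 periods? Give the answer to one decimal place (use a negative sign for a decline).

-57.2

— Period 1 —
Births: 6200 * 0.293 = 1817
15–29: 12500 * 0.972 = 12150
30–44: 6200 * 0.969 = 6008
45–59: 12400 * 0.955 = 11842
60–74: 12000 * 0.979 = 11748
Net migration: 45–59 − 550 → 11292; 60–74 − 550 → 11198
Giving 1817 / 12150 / 6008 / 11292 / 11198.
— Period 2 —
Births: 12150 * 0.293 = 3560
15–29: 1817 * 0.972 = 1766
30–44: 12150 * 0.969 = 11773
45–59: 6008 * 0.955 = 5738
60–74: 11292 * 0.979 = 11055
Net migration: 45–59 − 550 → 5188; 60–74 − 550 → 10505
Giving 3560 / 1766 / 11773 / 5188 / 10505.
— Period 3 —
Births: 1766 * 0.293 = 517
15–29: 3560 * 0.972 = 3460
30–44: 1766 * 0.969 = 1711
45–59: 11773 * 0.955 = 11243
60–74: 5188 * 0.979 = 5079
Net migration: 45–59 − 550 → 10693; 60–74 − 550 → 4529
Giving 517 / 3460 / 1711 / 10693 / 4529.
Total: 48800 → 20910; change = -27890; percentage change = -57.2%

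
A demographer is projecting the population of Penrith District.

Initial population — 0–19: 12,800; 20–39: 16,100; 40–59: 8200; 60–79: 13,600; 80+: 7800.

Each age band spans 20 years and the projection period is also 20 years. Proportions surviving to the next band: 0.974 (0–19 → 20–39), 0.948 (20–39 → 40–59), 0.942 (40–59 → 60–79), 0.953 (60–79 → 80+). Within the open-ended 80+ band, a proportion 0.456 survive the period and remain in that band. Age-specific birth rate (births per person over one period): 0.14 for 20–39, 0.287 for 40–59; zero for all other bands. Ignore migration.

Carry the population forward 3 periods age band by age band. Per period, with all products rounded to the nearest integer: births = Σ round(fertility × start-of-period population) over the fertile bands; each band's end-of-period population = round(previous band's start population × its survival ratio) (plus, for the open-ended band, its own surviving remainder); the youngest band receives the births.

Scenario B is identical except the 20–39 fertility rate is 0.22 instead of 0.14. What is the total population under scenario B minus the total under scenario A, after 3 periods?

2796

Let band 1 be 0–19 through band 5 = 80+.
After projecting period 1:
Births: 16100 × 0.14 = 2254 ; 8200 × 0.287 = 2353 → 4607
Band 2: 12800 × 0.974 = 12467
Band 3: 16100 × 0.948 = 15263
Band 4: 8200 × 0.942 = 7724
Band 5: 13600 × 0.953 + 7800 × 0.456 = 12961 + 3557 = 16518
Population now: 0–19=4607, 20–39=12467, 40–59=15263, 60–79=7724, 80+=16518
After projecting period 2:
Births: 12467 × 0.14 = 1745 ; 15263 × 0.287 = 4380 → 6125
Band 2: 4607 × 0.974 = 4487
Band 3: 12467 × 0.948 = 11819
Band 4: 15263 × 0.942 = 14378
Band 5: 7724 × 0.953 + 16518 × 0.456 = 7361 + 7532 = 14893
Population now: 0–19=6125, 20–39=4487, 40–59=11819, 60–79=14378, 80+=14893
After projecting period 3:
Births: 4487 × 0.14 = 628 ; 11819 × 0.287 = 3392 → 4020
Band 2: 6125 × 0.974 = 5966
Band 3: 4487 × 0.948 = 4254
Band 4: 11819 × 0.942 = 11133
Band 5: 14378 × 0.953 + 14893 × 0.456 = 13702 + 6791 = 20493
Population now: 0–19=4020, 20–39=5966, 40–59=4254, 60–79=11133, 80+=20493
Scenario A total after 3 periods: 45866
Scenario B projection —
After projecting period 1:
Births: 16100 × 0.22 = 3542 ; 8200 × 0.287 = 2353 → 5895
Band 2: 12800 × 0.974 = 12467
Band 3: 16100 × 0.948 = 15263
Band 4: 8200 × 0.942 = 7724
Band 5: 13600 × 0.953 + 7800 × 0.456 = 12961 + 3557 = 16518
Population now: 0–19=5895, 20–39=12467, 40–59=15263, 60–79=7724, 80+=16518
After projecting period 2:
Births: 12467 × 0.22 = 2743 ; 15263 × 0.287 = 4380 → 7123
Band 2: 5895 × 0.974 = 5742
Band 3: 12467 × 0.948 = 11819
Band 4: 15263 × 0.942 = 14378
Band 5: 7724 × 0.953 + 16518 × 0.456 = 7361 + 7532 = 14893
Population now: 0–19=7123, 20–39=5742, 40–59=11819, 60–79=14378, 80+=14893
After projecting period 3:
Births: 5742 × 0.22 = 1263 ; 11819 × 0.287 = 3392 → 4655
Band 2: 7123 × 0.974 = 6938
Band 3: 5742 × 0.948 = 5443
Band 4: 11819 × 0.942 = 11133
Band 5: 14378 × 0.953 + 14893 × 0.456 = 13702 + 6791 = 20493
Population now: 0–19=4655, 20–39=6938, 40–59=5443, 60–79=11133, 80+=20493
Scenario B total after 3 periods: 48662
Difference B − A = 48662 − 45866 = 2796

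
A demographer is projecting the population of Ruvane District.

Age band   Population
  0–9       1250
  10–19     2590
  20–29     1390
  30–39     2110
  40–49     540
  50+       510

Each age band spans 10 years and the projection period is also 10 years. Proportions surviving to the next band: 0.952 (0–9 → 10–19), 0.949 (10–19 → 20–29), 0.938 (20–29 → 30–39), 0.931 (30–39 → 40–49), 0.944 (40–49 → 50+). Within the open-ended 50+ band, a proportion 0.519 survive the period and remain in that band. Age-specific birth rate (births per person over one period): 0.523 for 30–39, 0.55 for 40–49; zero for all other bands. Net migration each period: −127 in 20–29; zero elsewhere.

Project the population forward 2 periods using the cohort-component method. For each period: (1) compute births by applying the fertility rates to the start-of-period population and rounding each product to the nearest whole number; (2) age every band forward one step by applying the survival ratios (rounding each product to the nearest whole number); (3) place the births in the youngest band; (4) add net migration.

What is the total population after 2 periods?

— Period 1 —
Births: 2110 × 0.523 = 1104, 540 × 0.55 = 297 → 1401
10–19: 1250 × 0.952 = 1190
20–29: 2590 × 0.949 = 2458
30–39: 1390 × 0.938 = 1304
40–49: 2110 × 0.931 = 1964
50+: 540 × 0.944 + 510 × 0.519 = 510 + 265 = 775
Net migration: 20–29 − 127 → 2331
Population now: 0–9=1401, 10–19=1190, 20–29=2331, 30–39=1304, 40–49=1964, 50+=775
— Period 2 —
Births: 1304 × 0.523 = 682, 1964 × 0.55 = 1080 → 1762
10–19: 1401 × 0.952 = 1334
20–29: 1190 × 0.949 = 1129
30–39: 2331 × 0.938 = 2186
40–49: 1304 × 0.931 = 1214
50+: 1964 × 0.944 + 775 × 0.519 = 1854 + 402 = 2256
Net migration: 20–29 − 127 → 1002
Population now: 0–9=1762, 10–19=1334, 20–29=1002, 30–39=2186, 40–49=1214, 50+=2256
Total after period 2: 1762 + 1334 + 1002 + 2186 + 1214 + 2256 = 9754

9754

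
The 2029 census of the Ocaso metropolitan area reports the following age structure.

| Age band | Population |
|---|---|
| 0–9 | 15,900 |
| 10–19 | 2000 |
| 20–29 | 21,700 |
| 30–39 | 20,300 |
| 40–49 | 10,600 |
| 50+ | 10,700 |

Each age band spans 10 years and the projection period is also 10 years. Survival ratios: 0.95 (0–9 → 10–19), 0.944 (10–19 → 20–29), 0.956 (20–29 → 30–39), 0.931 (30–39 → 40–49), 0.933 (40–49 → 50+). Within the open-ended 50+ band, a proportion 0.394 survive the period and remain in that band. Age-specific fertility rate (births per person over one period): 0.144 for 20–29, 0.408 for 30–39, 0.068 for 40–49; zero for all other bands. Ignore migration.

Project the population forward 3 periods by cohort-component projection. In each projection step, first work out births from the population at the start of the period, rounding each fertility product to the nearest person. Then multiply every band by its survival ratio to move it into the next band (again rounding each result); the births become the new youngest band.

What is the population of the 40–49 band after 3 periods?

Period 1:
Births: 21700 * 0.144 = 3125 ; 20300 * 0.408 = 8282 ; 10600 * 0.068 = 721 → total 12128
10–19: 15900 * 0.95 = 15105
20–29: 2000 * 0.944 = 1888
30–39: 21700 * 0.956 = 20745
40–49: 20300 * 0.931 = 18899
50+: 10600 * 0.933 + 10700 * 0.394 = 9890 + 4216 = 14106
Giving 12128 / 15105 / 1888 / 20745 / 18899 / 14106.
Period 2:
Births: 1888 * 0.144 = 272 ; 20745 * 0.408 = 8464 ; 18899 * 0.068 = 1285 → total 10021
10–19: 12128 * 0.95 = 11522
20–29: 15105 * 0.944 = 14259
30–39: 1888 * 0.956 = 1805
40–49: 20745 * 0.931 = 19314
50+: 18899 * 0.933 + 14106 * 0.394 = 17633 + 5558 = 23191
Giving 10021 / 11522 / 14259 / 1805 / 19314 / 23191.
Period 3:
Births: 14259 * 0.144 = 2053 ; 1805 * 0.408 = 736 ; 19314 * 0.068 = 1313 → total 4102
10–19: 10021 * 0.95 = 9520
20–29: 11522 * 0.944 = 10877
30–39: 14259 * 0.956 = 13632
40–49: 1805 * 0.931 = 1680
50+: 19314 * 0.933 + 23191 * 0.394 = 18020 + 9137 = 27157
Giving 4102 / 9520 / 10877 / 13632 / 1680 / 27157.

1680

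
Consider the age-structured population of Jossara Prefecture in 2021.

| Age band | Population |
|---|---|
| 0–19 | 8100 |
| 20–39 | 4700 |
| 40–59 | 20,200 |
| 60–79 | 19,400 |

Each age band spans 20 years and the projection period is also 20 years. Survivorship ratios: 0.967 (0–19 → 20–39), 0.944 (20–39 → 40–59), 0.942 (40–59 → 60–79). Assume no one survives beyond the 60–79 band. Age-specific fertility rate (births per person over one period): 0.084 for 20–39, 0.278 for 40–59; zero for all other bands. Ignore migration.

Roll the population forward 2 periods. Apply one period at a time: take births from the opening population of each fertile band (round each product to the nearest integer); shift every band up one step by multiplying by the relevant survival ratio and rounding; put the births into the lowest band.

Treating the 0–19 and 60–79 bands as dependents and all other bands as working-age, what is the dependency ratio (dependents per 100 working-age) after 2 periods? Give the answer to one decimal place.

After projecting period 1:
Births: 4700 × 0.084 = 395  |  20200 × 0.278 = 5616 → total 6011
20–39: 8100 × 0.967 = 7833
40–59: 4700 × 0.944 = 4437
60–79: 20200 × 0.942 = 19028
Population now: 0–19=6011, 20–39=7833, 40–59=4437, 60–79=19028
After projecting period 2:
Births: 7833 × 0.084 = 658  |  4437 × 0.278 = 1233 → total 1891
20–39: 6011 × 0.967 = 5813
40–59: 7833 × 0.944 = 7394
60–79: 4437 × 0.942 = 4180
Population now: 0–19=1891, 20–39=5813, 40–59=7394, 60–79=4180
Dependents (band 0–19 + band 60–79) = 1891 + 4180 = 6071; working-age = 13207; ratio = 6071/13207 × 100 = 46.0

46.0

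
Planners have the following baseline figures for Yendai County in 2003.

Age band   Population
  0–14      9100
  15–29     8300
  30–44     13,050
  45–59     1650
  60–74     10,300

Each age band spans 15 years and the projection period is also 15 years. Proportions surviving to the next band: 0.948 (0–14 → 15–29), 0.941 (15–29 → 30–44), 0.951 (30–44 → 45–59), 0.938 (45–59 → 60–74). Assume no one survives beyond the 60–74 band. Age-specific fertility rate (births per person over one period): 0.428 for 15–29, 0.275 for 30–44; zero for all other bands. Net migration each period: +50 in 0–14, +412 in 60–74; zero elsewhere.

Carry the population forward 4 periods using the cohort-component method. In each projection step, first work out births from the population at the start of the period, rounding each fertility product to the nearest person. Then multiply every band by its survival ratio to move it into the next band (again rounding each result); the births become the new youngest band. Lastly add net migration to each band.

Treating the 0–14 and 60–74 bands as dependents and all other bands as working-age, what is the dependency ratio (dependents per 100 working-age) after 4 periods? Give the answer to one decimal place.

Numbering the bands 1..5 from youngest to oldest:
Period 1:
Births: 8300 × 0.428 = 3552 ; 13050 × 0.275 = 3589 — total 7141
Band 2: 9100 × 0.948 = 8627
Band 3: 8300 × 0.941 = 7810
Band 4: 13050 × 0.951 = 12411
Band 5: 1650 × 0.938 = 1548
Net migration: Band 1 + 50 → 7191; Band 5 + 412 → 1960
End of period: [7191, 8627, 7810, 12411, 1960]
Period 2:
Births: 8627 × 0.428 = 3692 ; 7810 × 0.275 = 2148 — total 5840
Band 2: 7191 × 0.948 = 6817
Band 3: 8627 × 0.941 = 8118
Band 4: 7810 × 0.951 = 7427
Band 5: 12411 × 0.938 = 11642
Net migration: Band 1 + 50 → 5890; Band 5 + 412 → 12054
End of period: [5890, 6817, 8118, 7427, 12054]
Period 3:
Births: 6817 × 0.428 = 2918 ; 8118 × 0.275 = 2232 — total 5150
Band 2: 5890 × 0.948 = 5584
Band 3: 6817 × 0.941 = 6415
Band 4: 8118 × 0.951 = 7720
Band 5: 7427 × 0.938 = 6967
Net migration: Band 1 + 50 → 5200; Band 5 + 412 → 7379
End of period: [5200, 5584, 6415, 7720, 7379]
Period 4:
Births: 5584 × 0.428 = 2390 ; 6415 × 0.275 = 1764 — total 4154
Band 2: 5200 × 0.948 = 4930
Band 3: 5584 × 0.941 = 5255
Band 4: 6415 × 0.951 = 6101
Band 5: 7720 × 0.938 = 7241
Net migration: Band 1 + 50 → 4204; Band 5 + 412 → 7653
End of period: [4204, 4930, 5255, 6101, 7653]
Dependents (band 0–14 + band 60–74) = 4204 + 7653 = 11857; working-age = 16286; ratio = 11857/16286 × 100 = 72.8

72.8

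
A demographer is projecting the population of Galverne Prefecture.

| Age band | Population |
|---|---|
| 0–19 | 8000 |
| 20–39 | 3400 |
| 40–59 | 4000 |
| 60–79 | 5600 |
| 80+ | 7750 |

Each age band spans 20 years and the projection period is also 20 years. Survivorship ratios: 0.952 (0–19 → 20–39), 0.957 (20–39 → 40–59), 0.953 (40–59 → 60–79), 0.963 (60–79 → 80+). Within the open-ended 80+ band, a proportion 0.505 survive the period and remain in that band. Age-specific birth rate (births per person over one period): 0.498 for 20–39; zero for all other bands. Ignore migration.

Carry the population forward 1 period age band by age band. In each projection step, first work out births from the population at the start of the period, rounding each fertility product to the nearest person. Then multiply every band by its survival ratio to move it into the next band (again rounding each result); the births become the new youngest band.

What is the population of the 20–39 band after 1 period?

Period 1:
Births: 3400 × 0.498 = 1693
20–39: 8000 × 0.952 = 7616
40–59: 3400 × 0.957 = 3254
60–79: 4000 × 0.953 = 3812
80+: 5600 × 0.963 + 7750 × 0.505 = 5393 + 3914 = 9307
→ [1693, 7616, 3254, 3812, 9307]

7616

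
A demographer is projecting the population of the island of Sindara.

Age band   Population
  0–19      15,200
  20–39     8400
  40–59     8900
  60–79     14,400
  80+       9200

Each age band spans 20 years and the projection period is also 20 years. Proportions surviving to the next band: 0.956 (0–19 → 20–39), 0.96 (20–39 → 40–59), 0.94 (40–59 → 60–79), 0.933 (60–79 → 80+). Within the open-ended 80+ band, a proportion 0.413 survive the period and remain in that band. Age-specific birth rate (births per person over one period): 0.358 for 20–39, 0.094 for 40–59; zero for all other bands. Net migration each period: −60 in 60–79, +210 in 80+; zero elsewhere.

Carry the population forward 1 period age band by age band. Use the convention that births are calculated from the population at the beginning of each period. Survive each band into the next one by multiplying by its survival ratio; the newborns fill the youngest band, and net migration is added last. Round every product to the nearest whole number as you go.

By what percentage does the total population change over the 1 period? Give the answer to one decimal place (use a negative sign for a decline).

(Bands numbered youngest = 1 to oldest = 5.)
After projecting period 1:
Births: 8400 × 0.358 = 3007 ; 8900 × 0.094 = 837 ⇒ total 3844
Band 2: 15200 × 0.956 = 14531
Band 3: 8400 × 0.96 = 8064
Band 4: 8900 × 0.94 = 8366
Band 5: 14400 × 0.933 + 9200 × 0.413 = 13435 + 3800 = 17235
Net migration: Band 4 − 60 → 8306; Band 5 + 210 → 17445
End of period: [3844, 14531, 8064, 8306, 17445]
Total: 56100 → 52190; change = -3910; percentage change = -7.0%

-7.0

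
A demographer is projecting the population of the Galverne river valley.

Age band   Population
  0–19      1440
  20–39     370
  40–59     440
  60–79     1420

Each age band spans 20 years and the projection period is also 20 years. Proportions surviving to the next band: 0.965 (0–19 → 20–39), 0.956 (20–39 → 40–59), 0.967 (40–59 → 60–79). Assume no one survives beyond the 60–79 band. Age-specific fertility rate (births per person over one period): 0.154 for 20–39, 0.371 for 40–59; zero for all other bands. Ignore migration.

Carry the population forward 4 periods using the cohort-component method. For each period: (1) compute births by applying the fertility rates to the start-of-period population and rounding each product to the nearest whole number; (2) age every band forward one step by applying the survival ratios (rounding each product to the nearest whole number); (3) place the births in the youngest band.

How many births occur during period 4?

[period 1]
Births: 370 * 0.154 = 57 ; 440 * 0.371 = 163 → total 220
20–39: 1440 * 0.965 = 1390
40–59: 370 * 0.956 = 354
60–79: 440 * 0.967 = 425
Population now: 0–19=220, 20–39=1390, 40–59=354, 60–79=425
[period 2]
Births: 1390 * 0.154 = 214 ; 354 * 0.371 = 131 → total 345
20–39: 220 * 0.965 = 212
40–59: 1390 * 0.956 = 1329
60–79: 354 * 0.967 = 342
Population now: 0–19=345, 20–39=212, 40–59=1329, 60–79=342
[period 3]
Births: 212 * 0.154 = 33 ; 1329 * 0.371 = 493 → total 526
20–39: 345 * 0.965 = 333
40–59: 212 * 0.956 = 203
60–79: 1329 * 0.967 = 1285
Population now: 0–19=526, 20–39=333, 40–59=203, 60–79=1285
[period 4]
Births: 333 * 0.154 = 51 ; 203 * 0.371 = 75 → total 126
20–39: 526 * 0.965 = 508
40–59: 333 * 0.956 = 318
60–79: 203 * 0.967 = 196
Population now: 0–19=126, 20–39=508, 40–59=318, 60–79=196

126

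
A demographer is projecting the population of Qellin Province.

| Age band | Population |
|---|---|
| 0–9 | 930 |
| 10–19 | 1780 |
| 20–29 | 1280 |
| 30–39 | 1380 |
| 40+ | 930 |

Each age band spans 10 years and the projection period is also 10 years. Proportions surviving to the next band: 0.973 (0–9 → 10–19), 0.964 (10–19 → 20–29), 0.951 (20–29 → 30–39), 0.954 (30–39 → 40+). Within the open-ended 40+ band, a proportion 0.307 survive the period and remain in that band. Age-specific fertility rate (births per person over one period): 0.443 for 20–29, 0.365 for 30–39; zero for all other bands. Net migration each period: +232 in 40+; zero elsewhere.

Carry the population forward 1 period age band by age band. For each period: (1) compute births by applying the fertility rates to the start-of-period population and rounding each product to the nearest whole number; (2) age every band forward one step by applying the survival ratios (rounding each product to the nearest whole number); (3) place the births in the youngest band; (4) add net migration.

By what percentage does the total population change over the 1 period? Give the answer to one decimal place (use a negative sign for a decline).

7.0

Let band 1 be 0–9 through band 5 = 40+.
— Period 1 —
Births: 1280 × 0.443 = 567  |  1380 × 0.365 = 504 → total 1071
Band 2: 930 × 0.973 = 905
Band 3: 1780 × 0.964 = 1716
Band 4: 1280 × 0.951 = 1217
Band 5: 1380 × 0.954 + 930 × 0.307 = 1317 + 286 = 1603
Net migration: Band 5 + 232 → 1835
End of period: [1071, 905, 1716, 1217, 1835]
Total: 6300 → 6744; change = 444; percentage change = 7.0%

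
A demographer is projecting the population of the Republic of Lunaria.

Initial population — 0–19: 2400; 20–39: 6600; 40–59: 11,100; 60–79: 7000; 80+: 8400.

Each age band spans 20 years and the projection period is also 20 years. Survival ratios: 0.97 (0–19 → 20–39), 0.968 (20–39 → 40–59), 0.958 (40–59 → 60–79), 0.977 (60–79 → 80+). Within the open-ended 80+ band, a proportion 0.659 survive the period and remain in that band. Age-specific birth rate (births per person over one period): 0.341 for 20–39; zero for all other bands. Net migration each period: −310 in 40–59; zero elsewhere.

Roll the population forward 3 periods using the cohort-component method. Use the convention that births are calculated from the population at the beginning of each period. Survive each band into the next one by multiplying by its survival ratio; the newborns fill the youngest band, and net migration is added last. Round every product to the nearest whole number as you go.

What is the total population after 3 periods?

23089

— Period 1 —
Births: 6600 × 0.341 = 2251
20–39: 2400 × 0.97 = 2328
40–59: 6600 × 0.968 = 6389
60–79: 11100 × 0.958 = 10634
80+: 7000 × 0.977 + 8400 × 0.659 = 6839 + 5536 = 12375
Net migration: 40–59 − 310 → 6079
Population now: 0–19=2251, 20–39=2328, 40–59=6079, 60–79=10634, 80+=12375
— Period 2 —
Births: 2328 × 0.341 = 794
20–39: 2251 × 0.97 = 2183
40–59: 2328 × 0.968 = 2254
60–79: 6079 × 0.958 = 5824
80+: 10634 × 0.977 + 12375 × 0.659 = 10389 + 8155 = 18544
Net migration: 40–59 − 310 → 1944
Population now: 0–19=794, 20–39=2183, 40–59=1944, 60–79=5824, 80+=18544
— Period 3 —
Births: 2183 × 0.341 = 744
20–39: 794 × 0.97 = 770
40–59: 2183 × 0.968 = 2113
60–79: 1944 × 0.958 = 1862
80+: 5824 × 0.977 + 18544 × 0.659 = 5690 + 12220 = 17910
Net migration: 40–59 − 310 → 1803
Population now: 0–19=744, 20–39=770, 40–59=1803, 60–79=1862, 80+=17910
Total after period 3: 744 + 770 + 1803 + 1862 + 17910 = 23089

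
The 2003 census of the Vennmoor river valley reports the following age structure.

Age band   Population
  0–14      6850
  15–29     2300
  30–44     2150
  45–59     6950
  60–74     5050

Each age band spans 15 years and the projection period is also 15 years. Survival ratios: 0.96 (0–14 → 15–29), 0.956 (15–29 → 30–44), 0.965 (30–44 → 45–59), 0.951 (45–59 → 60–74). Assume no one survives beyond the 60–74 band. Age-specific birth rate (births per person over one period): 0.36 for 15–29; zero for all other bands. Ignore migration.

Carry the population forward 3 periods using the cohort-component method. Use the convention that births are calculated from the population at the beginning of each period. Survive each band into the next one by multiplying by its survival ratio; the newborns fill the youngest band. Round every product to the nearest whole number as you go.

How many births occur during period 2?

2367

Period 1:
Births: 2300 × 0.36 = 828
15–29: 6850 × 0.96 = 6576
30–44: 2300 × 0.956 = 2199
45–59: 2150 × 0.965 = 2075
60–74: 6950 × 0.951 = 6609
→ [828, 6576, 2199, 2075, 6609]
Period 2:
Births: 6576 × 0.36 = 2367
15–29: 828 × 0.96 = 795
30–44: 6576 × 0.956 = 6287
45–59: 2199 × 0.965 = 2122
60–74: 2075 × 0.951 = 1973
→ [2367, 795, 6287, 2122, 1973]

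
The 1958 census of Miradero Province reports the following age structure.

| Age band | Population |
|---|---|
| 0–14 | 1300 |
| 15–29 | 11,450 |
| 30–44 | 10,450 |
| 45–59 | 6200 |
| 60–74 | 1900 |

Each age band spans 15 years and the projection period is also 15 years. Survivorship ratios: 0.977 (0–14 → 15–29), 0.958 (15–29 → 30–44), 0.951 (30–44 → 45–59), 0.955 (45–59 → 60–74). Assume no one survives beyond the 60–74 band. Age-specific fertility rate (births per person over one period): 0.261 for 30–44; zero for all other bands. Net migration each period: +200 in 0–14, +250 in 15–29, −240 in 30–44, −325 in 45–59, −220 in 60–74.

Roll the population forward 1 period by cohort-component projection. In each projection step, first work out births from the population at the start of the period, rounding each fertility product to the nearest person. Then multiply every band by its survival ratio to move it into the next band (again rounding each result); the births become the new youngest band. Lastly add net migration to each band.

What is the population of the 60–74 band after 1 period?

(Groups numbered youngest = 1 to oldest = 5.)
After projecting period 1:
Births: 10450 × 0.261 = 2727
Group 2: 1300 × 0.977 = 1270
Group 3: 11450 × 0.958 = 10969
Group 4: 10450 × 0.951 = 9938
Group 5: 6200 × 0.955 = 5921
Net migration: Group 1 + 200 → 2927; Group 2 + 250 → 1520; Group 3 − 240 → 10729; Group 4 − 325 → 9613; Group 5 − 220 → 5701
End of period: [2927, 1520, 10729, 9613, 5701]

5701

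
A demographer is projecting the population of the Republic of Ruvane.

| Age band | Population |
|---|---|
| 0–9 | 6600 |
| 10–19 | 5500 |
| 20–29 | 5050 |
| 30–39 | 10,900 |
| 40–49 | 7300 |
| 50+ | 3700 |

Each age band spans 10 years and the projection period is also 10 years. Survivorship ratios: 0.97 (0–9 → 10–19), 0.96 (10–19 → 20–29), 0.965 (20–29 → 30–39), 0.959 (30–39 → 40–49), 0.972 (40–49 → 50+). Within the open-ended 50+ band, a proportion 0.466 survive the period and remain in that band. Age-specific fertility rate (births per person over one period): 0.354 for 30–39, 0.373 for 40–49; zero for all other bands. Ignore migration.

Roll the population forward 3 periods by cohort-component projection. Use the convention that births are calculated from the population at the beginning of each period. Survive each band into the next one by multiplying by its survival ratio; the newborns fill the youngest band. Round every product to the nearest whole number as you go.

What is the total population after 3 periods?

37141

Numbering the groups 1..6 from youngest to oldest:
Period 1.
Births: 10900 × 0.354 = 3859, 7300 × 0.373 = 2723 — total 6582
Group 2: 6600 × 0.97 = 6402
Group 3: 5500 × 0.96 = 5280
Group 4: 5050 × 0.965 = 4873
Group 5: 10900 × 0.959 = 10453
Group 6: 7300 × 0.972 + 3700 × 0.466 = 7096 + 1724 = 8820
Giving 6582 / 6402 / 5280 / 4873 / 10453 / 8820.
Period 2.
Births: 4873 × 0.354 = 1725, 10453 × 0.373 = 3899 — total 5624
Group 2: 6582 × 0.97 = 6385
Group 3: 6402 × 0.96 = 6146
Group 4: 5280 × 0.965 = 5095
Group 5: 4873 × 0.959 = 4673
Group 6: 10453 × 0.972 + 8820 × 0.466 = 10160 + 4110 = 14270
Giving 5624 / 6385 / 6146 / 5095 / 4673 / 14270.
Period 3.
Births: 5095 × 0.354 = 1804, 4673 × 0.373 = 1743 — total 3547
Group 2: 5624 × 0.97 = 5455
Group 3: 6385 × 0.96 = 6130
Group 4: 6146 × 0.965 = 5931
Group 5: 5095 × 0.959 = 4886
Group 6: 4673 × 0.972 + 14270 × 0.466 = 4542 + 6650 = 11192
Giving 3547 / 5455 / 6130 / 5931 / 4886 / 11192.
Total after period 3: 3547 + 5455 + 6130 + 5931 + 4886 + 11192 = 37141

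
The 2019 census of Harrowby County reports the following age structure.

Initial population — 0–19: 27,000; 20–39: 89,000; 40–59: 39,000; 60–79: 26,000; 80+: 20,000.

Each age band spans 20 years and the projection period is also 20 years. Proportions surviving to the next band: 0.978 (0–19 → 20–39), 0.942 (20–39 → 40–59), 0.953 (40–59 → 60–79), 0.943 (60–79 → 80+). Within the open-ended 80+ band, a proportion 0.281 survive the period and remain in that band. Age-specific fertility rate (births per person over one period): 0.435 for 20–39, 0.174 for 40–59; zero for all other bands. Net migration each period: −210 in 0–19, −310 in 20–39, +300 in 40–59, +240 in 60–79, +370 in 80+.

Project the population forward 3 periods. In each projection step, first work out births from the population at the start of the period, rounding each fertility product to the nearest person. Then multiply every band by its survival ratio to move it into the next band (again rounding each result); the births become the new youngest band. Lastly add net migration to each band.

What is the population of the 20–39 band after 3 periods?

Numbering the bands 1..5 from youngest to oldest:
Period 1:
Births: 89000 * 0.435 = 38715, 39000 * 0.174 = 6786 — total 45501
Band 2: 27000 * 0.978 = 26406
Band 3: 89000 * 0.942 = 83838
Band 4: 39000 * 0.953 = 37167
Band 5: 26000 * 0.943 + 20000 * 0.281 = 24518 + 5620 = 30138
Net migration: Band 1 − 210 → 45291; Band 2 − 310 → 26096; Band 3 + 300 → 84138; Band 4 + 240 → 37407; Band 5 + 370 → 30508
Giving 45291 / 26096 / 84138 / 37407 / 30508.
Period 2:
Births: 26096 * 0.435 = 11352, 84138 * 0.174 = 14640 — total 25992
Band 2: 45291 * 0.978 = 44295
Band 3: 26096 * 0.942 = 24582
Band 4: 84138 * 0.953 = 80184
Band 5: 37407 * 0.943 + 30508 * 0.281 = 35275 + 8573 = 43848
Net migration: Band 1 − 210 → 25782; Band 2 − 310 → 43985; Band 3 + 300 → 24882; Band 4 + 240 → 80424; Band 5 + 370 → 44218
Giving 25782 / 43985 / 24882 / 80424 / 44218.
Period 3:
Births: 43985 * 0.435 = 19133, 24882 * 0.174 = 4329 — total 23462
Band 2: 25782 * 0.978 = 25215
Band 3: 43985 * 0.942 = 41434
Band 4: 24882 * 0.953 = 23713
Band 5: 80424 * 0.943 + 44218 * 0.281 = 75840 + 12425 = 88265
Net migration: Band 1 − 210 → 23252; Band 2 − 310 → 24905; Band 3 + 300 → 41734; Band 4 + 240 → 23953; Band 5 + 370 → 88635
Giving 23252 / 24905 / 41734 / 23953 / 88635.

24905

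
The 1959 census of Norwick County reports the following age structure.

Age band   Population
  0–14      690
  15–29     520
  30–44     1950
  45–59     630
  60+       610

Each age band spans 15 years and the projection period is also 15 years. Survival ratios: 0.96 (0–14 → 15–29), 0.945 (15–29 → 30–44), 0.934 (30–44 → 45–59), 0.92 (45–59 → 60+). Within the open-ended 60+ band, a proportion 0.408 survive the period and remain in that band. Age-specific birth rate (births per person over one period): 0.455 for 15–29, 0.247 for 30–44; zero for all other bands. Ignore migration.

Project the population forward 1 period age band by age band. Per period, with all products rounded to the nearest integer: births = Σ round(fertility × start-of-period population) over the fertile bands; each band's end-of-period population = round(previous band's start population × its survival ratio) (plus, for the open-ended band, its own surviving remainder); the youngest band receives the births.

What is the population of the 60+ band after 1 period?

Period 1.
Births: 520 × 0.455 = 237 ; 1950 × 0.247 = 482 → 719
15–29: 690 × 0.96 = 662
30–44: 520 × 0.945 = 491
45–59: 1950 × 0.934 = 1821
60+: 630 × 0.92 + 610 × 0.408 = 580 + 249 = 829
Population now: 0–14=719, 15–29=662, 30–44=491, 45–59=1821, 60+=829

829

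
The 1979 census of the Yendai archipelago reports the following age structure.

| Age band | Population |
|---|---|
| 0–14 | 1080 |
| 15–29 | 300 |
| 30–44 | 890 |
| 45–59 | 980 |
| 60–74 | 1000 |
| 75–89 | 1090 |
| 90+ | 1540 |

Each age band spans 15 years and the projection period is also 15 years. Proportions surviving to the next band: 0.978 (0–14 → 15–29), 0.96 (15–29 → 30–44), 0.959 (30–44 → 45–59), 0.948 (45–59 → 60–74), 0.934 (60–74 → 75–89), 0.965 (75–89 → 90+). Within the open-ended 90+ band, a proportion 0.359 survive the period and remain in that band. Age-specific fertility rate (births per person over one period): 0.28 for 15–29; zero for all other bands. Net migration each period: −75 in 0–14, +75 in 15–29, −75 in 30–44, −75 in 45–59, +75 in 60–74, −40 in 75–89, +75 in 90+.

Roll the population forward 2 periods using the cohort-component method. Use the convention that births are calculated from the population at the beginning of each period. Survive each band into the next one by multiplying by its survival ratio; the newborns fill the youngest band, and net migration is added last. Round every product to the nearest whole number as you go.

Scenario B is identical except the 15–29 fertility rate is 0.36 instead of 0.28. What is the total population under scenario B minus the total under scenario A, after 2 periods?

After projecting period 1:
Births: 300 * 0.28 = 84
15–29: 1080 * 0.978 = 1056
30–44: 300 * 0.96 = 288
45–59: 890 * 0.959 = 854
60–74: 980 * 0.948 = 929
75–89: 1000 * 0.934 = 934
90+: 1090 * 0.965 + 1540 * 0.359 = 1052 + 553 = 1605
Net migration: 0–14 − 75 → 9; 15–29 + 75 → 1131; 30–44 − 75 → 213; 45–59 − 75 → 779; 60–74 + 75 → 1004; 75–89 − 40 → 894; 90+ + 75 → 1680
Giving 9 / 1131 / 213 / 779 / 1004 / 894 / 1680.
After projecting period 2:
Births: 1131 * 0.28 = 317
15–29: 9 * 0.978 = 9
30–44: 1131 * 0.96 = 1086
45–59: 213 * 0.959 = 204
60–74: 779 * 0.948 = 738
75–89: 1004 * 0.934 = 938
90+: 894 * 0.965 + 1680 * 0.359 = 863 + 603 = 1466
Net migration: 0–14 − 75 → 242; 15–29 + 75 → 84; 30–44 − 75 → 1011; 45–59 − 75 → 129; 60–74 + 75 → 813; 75–89 − 40 → 898; 90+ + 75 → 1541
Giving 242 / 84 / 1011 / 129 / 813 / 898 / 1541.
Scenario A total after 2 periods: 4718
Scenario B projection —
After projecting period 1:
Births: 300 * 0.36 = 108
15–29: 1080 * 0.978 = 1056
30–44: 300 * 0.96 = 288
45–59: 890 * 0.959 = 854
60–74: 980 * 0.948 = 929
75–89: 1000 * 0.934 = 934
90+: 1090 * 0.965 + 1540 * 0.359 = 1052 + 553 = 1605
Net migration: 0–14 − 75 → 33; 15–29 + 75 → 1131; 30–44 − 75 → 213; 45–59 − 75 → 779; 60–74 + 75 → 1004; 75–89 − 40 → 894; 90+ + 75 → 1680
Giving 33 / 1131 / 213 / 779 / 1004 / 894 / 1680.
After projecting period 2:
Births: 1131 * 0.36 = 407
15–29: 33 * 0.978 = 32
30–44: 1131 * 0.96 = 1086
45–59: 213 * 0.959 = 204
60–74: 779 * 0.948 = 738
75–89: 1004 * 0.934 = 938
90+: 894 * 0.965 + 1680 * 0.359 = 863 + 603 = 1466
Net migration: 0–14 − 75 → 332; 15–29 + 75 → 107; 30–44 − 75 → 1011; 45–59 − 75 → 129; 60–74 + 75 → 813; 75–89 − 40 → 898; 90+ + 75 → 1541
Giving 332 / 107 / 1011 / 129 / 813 / 898 / 1541.
Scenario B total after 2 periods: 4831
Difference B − A = 4831 − 4718 = 113

113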